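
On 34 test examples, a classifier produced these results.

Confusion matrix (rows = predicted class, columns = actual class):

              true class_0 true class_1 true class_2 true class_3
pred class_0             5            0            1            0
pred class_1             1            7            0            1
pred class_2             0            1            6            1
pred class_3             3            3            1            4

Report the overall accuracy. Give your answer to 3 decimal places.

Accuracy = trace / total = (5+7+6+4=22) / 34 = 22/34 = 0.647

0.647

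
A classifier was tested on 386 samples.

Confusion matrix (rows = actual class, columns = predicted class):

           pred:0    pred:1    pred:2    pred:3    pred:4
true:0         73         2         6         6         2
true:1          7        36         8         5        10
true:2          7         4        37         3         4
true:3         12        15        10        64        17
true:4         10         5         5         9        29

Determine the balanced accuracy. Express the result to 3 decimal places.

Balanced accuracy = mean of per-class recall.
  0: recall = 73/89 = 0.8202
  1: recall = 36/66 = 0.5455
  2: recall = 37/55 = 0.6727
  3: recall = 64/118 = 0.5424
  4: recall = 29/58 = 0.5000
Mean = (0.8202 + 0.5455 + 0.6727 + 0.5424 + 0.5000) / 5 = 0.616

0.616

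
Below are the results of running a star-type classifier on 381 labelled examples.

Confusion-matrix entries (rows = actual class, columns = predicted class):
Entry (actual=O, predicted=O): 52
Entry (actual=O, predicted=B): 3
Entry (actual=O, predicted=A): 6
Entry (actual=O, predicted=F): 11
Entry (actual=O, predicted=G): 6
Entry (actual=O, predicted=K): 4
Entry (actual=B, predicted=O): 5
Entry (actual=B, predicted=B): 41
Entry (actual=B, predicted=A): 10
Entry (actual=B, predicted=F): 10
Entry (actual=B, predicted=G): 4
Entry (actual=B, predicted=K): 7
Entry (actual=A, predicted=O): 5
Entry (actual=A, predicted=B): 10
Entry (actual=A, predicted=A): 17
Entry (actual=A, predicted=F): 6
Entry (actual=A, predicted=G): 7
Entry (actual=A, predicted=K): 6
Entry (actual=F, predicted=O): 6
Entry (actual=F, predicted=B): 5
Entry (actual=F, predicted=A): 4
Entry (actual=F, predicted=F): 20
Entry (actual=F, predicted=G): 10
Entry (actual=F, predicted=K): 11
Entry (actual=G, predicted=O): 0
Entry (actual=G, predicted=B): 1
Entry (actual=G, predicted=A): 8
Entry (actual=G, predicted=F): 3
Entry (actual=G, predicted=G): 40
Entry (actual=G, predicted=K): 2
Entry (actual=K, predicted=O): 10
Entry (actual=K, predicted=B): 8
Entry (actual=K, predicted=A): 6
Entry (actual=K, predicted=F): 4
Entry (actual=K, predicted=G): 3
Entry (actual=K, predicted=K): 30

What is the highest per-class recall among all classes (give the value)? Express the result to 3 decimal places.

0.741

Per-class recall (TP/(TP+FN)):
  O: TP=52, FN=3+6+11+6+4=30 → 52/82 = 0.6341
  B: TP=41, FN=5+10+10+4+7=36 → 41/77 = 0.5325
  A: TP=17, FN=5+10+6+7+6=34 → 17/51 = 0.3333
  F: TP=20, FN=6+5+4+10+11=36 → 20/56 = 0.3571
  G: TP=40, FN=0+1+8+3+2=14 → 40/54 = 0.7407
  K: TP=30, FN=10+8+6+4+3=31 → 30/61 = 0.4918
Highest is class 'G' with recall = 0.741.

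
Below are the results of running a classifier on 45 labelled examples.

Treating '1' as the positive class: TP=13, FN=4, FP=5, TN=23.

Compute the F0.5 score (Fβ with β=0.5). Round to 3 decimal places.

0.730

Fβ = (1+β²)·TP / ((1+β²)·TP + β²·FN + FP), with β²=1/4
= 1.25·13 / (1.25·13 + 0.25·4 + 5) = 0.730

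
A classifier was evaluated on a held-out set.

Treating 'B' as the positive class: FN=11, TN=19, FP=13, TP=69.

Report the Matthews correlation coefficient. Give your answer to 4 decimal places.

0.4654

MCC = (TP·TN − FP·FN) / √((TP+FP)(TP+FN)(TN+FP)(TN+FN))
Numerator = 69·19 − 13·11 = 1168
Denominator = √(82·80·32·30) = √6297600 = 2509.5019
MCC = 1168 / 2509.5019 = 0.4654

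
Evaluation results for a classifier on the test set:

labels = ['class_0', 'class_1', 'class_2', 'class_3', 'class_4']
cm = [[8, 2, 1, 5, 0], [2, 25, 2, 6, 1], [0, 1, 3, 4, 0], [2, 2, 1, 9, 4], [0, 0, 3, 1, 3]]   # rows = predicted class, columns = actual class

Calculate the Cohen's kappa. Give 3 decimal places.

0.414

Observed agreement pₒ = trace/N = 48/85 = 0.5647
Expected agreement pₑ = Σ (rowᵢ·colᵢ)/N² = (12·16 + 30·36 + 10·8 + 25·18 + 8·7)/85² = 0.2572
κ = (pₒ − pₑ)/(1 − pₑ) = (0.5647 − 0.2572)/(1 − 0.2572) = 0.414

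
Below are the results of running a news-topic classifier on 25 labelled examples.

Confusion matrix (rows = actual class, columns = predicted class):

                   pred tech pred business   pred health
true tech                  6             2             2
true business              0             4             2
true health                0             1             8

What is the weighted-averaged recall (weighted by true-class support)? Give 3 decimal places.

Per-class recall (TP/(TP+FN)):
  tech: TP=6, FN=2+2=4 → 6/10 = 0.6000
  business: TP=4, FN=0+2=2 → 4/6 = 0.6667
  health: TP=8, FN=0+1=1 → 8/9 = 0.8889
Weighted-recall = Σ (supportᵢ/N)·recallᵢ with N=25: (10/25)·0.6000 + (6/25)·0.6667 + (9/25)·0.8889 = 0.720

0.720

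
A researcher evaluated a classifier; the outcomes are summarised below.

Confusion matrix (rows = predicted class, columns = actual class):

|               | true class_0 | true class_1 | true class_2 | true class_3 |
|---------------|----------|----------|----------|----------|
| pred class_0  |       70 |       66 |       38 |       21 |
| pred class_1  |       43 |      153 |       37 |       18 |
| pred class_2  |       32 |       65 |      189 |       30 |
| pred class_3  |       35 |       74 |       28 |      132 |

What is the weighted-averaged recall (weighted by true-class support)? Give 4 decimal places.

0.5276

Per-class recall (TP/(TP+FN)):
  class_0: TP=70, FN=43+32+35=110 → 70/180 = 0.38889
  class_1: TP=153, FN=66+65+74=205 → 153/358 = 0.42737
  class_2: TP=189, FN=38+37+28=103 → 189/292 = 0.64726
  class_3: TP=132, FN=21+18+30=69 → 132/201 = 0.65672
Weighted-recall = Σ (supportᵢ/N)·recallᵢ with N=1031: (180/1031)·0.38889 + (358/1031)·0.42737 + (292/1031)·0.64726 + (201/1031)·0.65672 = 0.5276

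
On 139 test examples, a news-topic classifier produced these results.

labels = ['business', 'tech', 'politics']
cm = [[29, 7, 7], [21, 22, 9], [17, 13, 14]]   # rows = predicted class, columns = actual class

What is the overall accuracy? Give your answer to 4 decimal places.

0.4676

Accuracy = trace / total = (29+22+14=65) / 139 = 65/139 = 0.4676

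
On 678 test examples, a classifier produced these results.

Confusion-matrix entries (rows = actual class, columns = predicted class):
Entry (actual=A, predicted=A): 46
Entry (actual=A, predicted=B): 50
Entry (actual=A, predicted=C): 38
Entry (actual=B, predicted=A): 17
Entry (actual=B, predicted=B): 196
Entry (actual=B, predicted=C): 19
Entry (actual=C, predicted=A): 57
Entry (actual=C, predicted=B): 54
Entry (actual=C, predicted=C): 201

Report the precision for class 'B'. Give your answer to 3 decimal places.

Treat 'B' as positive and all other classes as negative.
precision = TP/(TP+FP).
B: TP=196, FP=50+54=104 → 196/300 = 0.6533

0.653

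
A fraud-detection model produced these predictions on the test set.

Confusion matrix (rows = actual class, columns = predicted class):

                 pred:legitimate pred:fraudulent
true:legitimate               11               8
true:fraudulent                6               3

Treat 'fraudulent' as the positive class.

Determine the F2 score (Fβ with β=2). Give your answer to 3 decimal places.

Fβ = (1+β²)·TP / ((1+β²)·TP + β²·FN + FP), with β²=4
= 5·3 / (5·3 + 4·6 + 8) = 0.319

0.319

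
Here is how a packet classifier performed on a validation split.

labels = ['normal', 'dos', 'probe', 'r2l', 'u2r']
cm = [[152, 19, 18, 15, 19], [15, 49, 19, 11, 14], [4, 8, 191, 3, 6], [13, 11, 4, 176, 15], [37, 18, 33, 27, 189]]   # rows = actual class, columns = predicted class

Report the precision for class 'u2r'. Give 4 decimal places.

Treat 'u2r' as positive and all other classes as negative.
precision = TP/(TP+FP).
u2r: TP=189, FP=19+14+6+15=54 → 189/243 = 0.77778

0.7778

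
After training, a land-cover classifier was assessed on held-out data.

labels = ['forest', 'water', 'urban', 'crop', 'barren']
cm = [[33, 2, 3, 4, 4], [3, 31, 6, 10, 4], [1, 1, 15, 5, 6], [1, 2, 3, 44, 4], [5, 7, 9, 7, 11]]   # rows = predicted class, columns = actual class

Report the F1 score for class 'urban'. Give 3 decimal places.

0.469

Take TP from the diagonal, FP from the rest of the 'urban' prediction marginal, FN from the rest of the 'urban' actual marginal.
F1 score = 2·TP/(2·TP+FP+FN).
urban: TP=15, FP=1+1+5+6=13, FN=3+6+3+9=21 → 30/64 = 0.4688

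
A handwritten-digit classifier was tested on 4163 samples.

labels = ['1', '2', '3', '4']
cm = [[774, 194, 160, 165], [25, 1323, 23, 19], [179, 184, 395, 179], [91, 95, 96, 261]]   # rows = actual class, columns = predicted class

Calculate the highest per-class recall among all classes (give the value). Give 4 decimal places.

0.9518

Per-class recall (TP/(TP+FN)):
  1: TP=774, FN=194+160+165=519 → 774/1293 = 0.59861
  2: TP=1323, FN=25+23+19=67 → 1323/1390 = 0.95180
  3: TP=395, FN=179+184+179=542 → 395/937 = 0.42156
  4: TP=261, FN=91+95+96=282 → 261/543 = 0.48066
Highest is class '2' with recall = 0.9518.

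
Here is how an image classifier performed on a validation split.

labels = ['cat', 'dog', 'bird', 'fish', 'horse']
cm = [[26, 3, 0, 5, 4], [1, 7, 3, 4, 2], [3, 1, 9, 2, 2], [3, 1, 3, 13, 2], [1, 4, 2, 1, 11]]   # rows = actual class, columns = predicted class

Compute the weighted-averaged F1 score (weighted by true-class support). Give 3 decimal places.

0.587

Per-class F1 score (2·TP/(2·TP+FP+FN)):
  cat: TP=26, FP=1+3+3+1=8, FN=3+0+5+4=12 → 52/72 = 0.7222
  dog: TP=7, FP=3+1+1+4=9, FN=1+3+4+2=10 → 14/33 = 0.4242
  bird: TP=9, FP=0+3+3+2=8, FN=3+1+2+2=8 → 18/34 = 0.5294
  fish: TP=13, FP=5+4+2+1=12, FN=3+1+3+2=9 → 26/47 = 0.5532
  horse: TP=11, FP=4+2+2+2=10, FN=1+4+2+1=8 → 22/40 = 0.5500
Weighted-F1 score = Σ (supportᵢ/N)·F1 scoreᵢ with N=113: (38/113)·0.7222 + (17/113)·0.4242 + (17/113)·0.5294 + (22/113)·0.5532 + (19/113)·0.5500 = 0.587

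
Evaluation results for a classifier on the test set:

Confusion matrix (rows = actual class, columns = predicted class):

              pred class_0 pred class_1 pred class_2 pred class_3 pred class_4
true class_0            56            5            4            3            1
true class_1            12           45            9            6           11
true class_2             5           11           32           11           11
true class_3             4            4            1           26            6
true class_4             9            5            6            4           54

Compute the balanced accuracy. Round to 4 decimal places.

Balanced accuracy = mean of per-class recall.
  class_0: recall = 56/69 = 0.81159
  class_1: recall = 45/83 = 0.54217
  class_2: recall = 32/70 = 0.45714
  class_3: recall = 26/41 = 0.63415
  class_4: recall = 54/78 = 0.69231
Mean = (0.81159 + 0.54217 + 0.45714 + 0.63415 + 0.69231) / 5 = 0.6275

0.6275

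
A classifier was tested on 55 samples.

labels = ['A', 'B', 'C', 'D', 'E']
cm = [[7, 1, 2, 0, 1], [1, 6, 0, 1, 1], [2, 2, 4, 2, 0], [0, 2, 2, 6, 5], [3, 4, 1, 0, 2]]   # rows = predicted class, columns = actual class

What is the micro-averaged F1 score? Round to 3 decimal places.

0.455

Micro-averaging pools counts across classes: ΣTP=25, ΣFP=30, ΣFN=30.
Micro-F1 score = 2·TP/(2·TP+FP+FN) on pooled counts = 0.455 (equals overall accuracy in single-label multiclass).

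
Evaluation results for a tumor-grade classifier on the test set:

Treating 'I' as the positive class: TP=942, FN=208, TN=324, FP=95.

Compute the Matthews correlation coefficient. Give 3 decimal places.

MCC = (TP·TN − FP·FN) / √((TP+FP)(TP+FN)(TN+FP)(TN+FN))
Numerator = 942·324 − 95·208 = 285448
Denominator = √(1037·1150·419·532) = √265828935400 = 515586.0116
MCC = 285448 / 515586.0116 = 0.554

0.554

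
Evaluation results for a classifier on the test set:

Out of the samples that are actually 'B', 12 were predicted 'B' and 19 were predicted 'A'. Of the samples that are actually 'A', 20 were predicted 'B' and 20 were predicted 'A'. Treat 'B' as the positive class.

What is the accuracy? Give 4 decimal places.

Accuracy = (TP+TN)/N = (12+20)/71 = 0.4507

0.4507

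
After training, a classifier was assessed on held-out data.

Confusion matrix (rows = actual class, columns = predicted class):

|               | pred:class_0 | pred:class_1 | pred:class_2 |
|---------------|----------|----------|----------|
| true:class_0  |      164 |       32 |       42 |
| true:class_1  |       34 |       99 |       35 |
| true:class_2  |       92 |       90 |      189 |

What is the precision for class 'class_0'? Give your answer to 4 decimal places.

0.5655

One-vs-rest for 'class_0': TP = diagonal; FP = other classes predicted 'class_0'; FN = 'class_0' predicted as other.
precision = TP/(TP+FP).
class_0: TP=164, FP=34+92=126 → 164/290 = 0.56552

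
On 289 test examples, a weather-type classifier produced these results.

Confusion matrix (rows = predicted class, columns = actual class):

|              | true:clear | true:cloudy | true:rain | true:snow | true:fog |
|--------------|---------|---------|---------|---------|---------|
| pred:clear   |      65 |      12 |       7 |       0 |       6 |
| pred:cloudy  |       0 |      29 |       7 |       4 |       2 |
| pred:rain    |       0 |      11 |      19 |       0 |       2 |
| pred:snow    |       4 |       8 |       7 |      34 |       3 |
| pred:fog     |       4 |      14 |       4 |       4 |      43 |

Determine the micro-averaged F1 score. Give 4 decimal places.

Micro-averaging pools counts across classes: ΣTP=190, ΣFP=99, ΣFN=99.
Micro-F1 score = 2·TP/(2·TP+FP+FN) on pooled counts = 0.6574 (equals overall accuracy in single-label multiclass).

0.6574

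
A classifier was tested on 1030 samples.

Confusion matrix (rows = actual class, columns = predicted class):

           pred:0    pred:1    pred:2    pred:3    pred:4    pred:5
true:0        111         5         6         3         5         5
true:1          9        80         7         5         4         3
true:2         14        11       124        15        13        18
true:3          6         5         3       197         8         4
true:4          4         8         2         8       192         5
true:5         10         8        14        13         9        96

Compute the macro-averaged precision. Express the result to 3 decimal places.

0.763

Per-class precision (TP/(TP+FP)):
  0: TP=111, FP=9+14+6+4+10=43 → 111/154 = 0.7208
  1: TP=80, FP=5+11+5+8+8=37 → 80/117 = 0.6838
  2: TP=124, FP=6+7+3+2+14=32 → 124/156 = 0.7949
  3: TP=197, FP=3+5+15+8+13=44 → 197/241 = 0.8174
  4: TP=192, FP=5+4+13+8+9=39 → 192/231 = 0.8312
  5: TP=96, FP=5+3+18+4+5=35 → 96/131 = 0.7328
Macro-precision = mean = (0.7208 + 0.6838 + 0.7949 + 0.8174 + 0.8312 + 0.7328) / 6 = 0.763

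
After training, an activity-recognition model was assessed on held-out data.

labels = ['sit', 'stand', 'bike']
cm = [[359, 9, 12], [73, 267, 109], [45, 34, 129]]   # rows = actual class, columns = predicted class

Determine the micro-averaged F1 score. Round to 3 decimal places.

0.728

Micro-averaging pools counts across classes: ΣTP=755, ΣFP=282, ΣFN=282.
Micro-F1 score = 2·TP/(2·TP+FP+FN) on pooled counts = 0.728 (equals overall accuracy in single-label multiclass).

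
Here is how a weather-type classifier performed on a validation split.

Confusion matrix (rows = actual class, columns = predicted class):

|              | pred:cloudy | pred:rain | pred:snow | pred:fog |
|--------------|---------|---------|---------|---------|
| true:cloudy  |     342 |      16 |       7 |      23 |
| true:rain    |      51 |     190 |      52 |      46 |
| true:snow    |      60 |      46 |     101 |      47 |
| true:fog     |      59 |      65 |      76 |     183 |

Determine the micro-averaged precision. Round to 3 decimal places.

0.598

Micro-averaging pools counts across classes: ΣTP=816, ΣFP=548, ΣFN=548.
Micro-precision = TP/(TP+FP) on pooled counts = 0.598 (equals overall accuracy in single-label multiclass).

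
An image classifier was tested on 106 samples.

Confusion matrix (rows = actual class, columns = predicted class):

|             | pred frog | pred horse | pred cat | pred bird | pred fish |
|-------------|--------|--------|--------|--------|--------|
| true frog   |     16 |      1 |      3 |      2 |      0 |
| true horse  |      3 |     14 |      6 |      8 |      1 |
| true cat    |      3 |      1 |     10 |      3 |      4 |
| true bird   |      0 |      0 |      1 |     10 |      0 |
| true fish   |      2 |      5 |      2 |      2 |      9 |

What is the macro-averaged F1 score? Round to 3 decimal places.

0.555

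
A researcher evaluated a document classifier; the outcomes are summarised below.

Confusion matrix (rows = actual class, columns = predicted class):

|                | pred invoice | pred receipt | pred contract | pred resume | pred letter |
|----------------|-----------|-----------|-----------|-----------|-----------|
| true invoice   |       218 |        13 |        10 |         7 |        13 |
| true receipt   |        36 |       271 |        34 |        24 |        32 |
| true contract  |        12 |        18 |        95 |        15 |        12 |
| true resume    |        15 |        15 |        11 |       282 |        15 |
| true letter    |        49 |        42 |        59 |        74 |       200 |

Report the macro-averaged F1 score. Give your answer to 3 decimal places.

0.664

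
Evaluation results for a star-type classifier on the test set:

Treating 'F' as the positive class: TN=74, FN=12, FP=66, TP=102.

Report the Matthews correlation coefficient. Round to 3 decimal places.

MCC = (TP·TN − FP·FN) / √((TP+FP)(TP+FN)(TN+FP)(TN+FN))
Numerator = 102·74 − 66·12 = 6756
Denominator = √(168·114·140·86) = √230590080 = 15185.1928
MCC = 6756 / 15185.1928 = 0.445

0.445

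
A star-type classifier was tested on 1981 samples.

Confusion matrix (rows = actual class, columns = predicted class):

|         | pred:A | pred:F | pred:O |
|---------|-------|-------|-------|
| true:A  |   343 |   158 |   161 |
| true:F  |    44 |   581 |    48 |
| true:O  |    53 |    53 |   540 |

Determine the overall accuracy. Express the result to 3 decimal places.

Accuracy = trace / total = (343+581+540=1464) / 1981 = 1464/1981 = 0.739

0.739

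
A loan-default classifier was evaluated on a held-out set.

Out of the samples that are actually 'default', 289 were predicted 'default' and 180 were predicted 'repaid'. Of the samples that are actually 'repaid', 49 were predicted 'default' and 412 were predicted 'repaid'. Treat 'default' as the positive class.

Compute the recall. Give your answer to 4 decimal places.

0.6162

Recall = TP/(TP+FN) = 289/(289+180) = 289/469 = 0.6162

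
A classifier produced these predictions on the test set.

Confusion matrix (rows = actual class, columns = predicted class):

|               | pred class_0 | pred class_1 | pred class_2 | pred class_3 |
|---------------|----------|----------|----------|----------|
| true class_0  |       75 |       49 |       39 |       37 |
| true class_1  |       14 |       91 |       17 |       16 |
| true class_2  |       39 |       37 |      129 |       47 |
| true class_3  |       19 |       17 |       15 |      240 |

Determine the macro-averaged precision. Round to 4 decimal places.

0.5825

Per-class precision (TP/(TP+FP)):
  class_0: TP=75, FP=14+39+19=72 → 75/147 = 0.51020
  class_1: TP=91, FP=49+37+17=103 → 91/194 = 0.46907
  class_2: TP=129, FP=39+17+15=71 → 129/200 = 0.64500
  class_3: TP=240, FP=37+16+47=100 → 240/340 = 0.70588
Macro-precision = mean = (0.51020 + 0.46907 + 0.64500 + 0.70588) / 4 = 0.5825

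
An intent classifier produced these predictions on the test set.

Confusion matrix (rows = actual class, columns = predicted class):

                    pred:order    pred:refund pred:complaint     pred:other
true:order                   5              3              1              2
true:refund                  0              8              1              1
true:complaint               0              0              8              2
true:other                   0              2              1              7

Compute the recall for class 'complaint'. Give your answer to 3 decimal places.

0.800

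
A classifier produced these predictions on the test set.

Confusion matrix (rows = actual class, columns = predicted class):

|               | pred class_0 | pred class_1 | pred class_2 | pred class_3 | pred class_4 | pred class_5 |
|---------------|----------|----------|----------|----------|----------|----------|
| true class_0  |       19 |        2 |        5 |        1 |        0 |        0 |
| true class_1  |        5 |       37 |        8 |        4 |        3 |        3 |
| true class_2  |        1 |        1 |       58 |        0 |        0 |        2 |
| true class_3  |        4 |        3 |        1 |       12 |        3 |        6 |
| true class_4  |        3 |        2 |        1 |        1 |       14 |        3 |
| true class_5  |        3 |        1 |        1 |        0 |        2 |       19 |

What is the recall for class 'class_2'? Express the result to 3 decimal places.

Treat 'class_2' as positive and all other classes as negative.
recall = TP/(TP+FN).
class_2: TP=58, FN=1+1+0+0+2=4 → 58/62 = 0.9355

0.935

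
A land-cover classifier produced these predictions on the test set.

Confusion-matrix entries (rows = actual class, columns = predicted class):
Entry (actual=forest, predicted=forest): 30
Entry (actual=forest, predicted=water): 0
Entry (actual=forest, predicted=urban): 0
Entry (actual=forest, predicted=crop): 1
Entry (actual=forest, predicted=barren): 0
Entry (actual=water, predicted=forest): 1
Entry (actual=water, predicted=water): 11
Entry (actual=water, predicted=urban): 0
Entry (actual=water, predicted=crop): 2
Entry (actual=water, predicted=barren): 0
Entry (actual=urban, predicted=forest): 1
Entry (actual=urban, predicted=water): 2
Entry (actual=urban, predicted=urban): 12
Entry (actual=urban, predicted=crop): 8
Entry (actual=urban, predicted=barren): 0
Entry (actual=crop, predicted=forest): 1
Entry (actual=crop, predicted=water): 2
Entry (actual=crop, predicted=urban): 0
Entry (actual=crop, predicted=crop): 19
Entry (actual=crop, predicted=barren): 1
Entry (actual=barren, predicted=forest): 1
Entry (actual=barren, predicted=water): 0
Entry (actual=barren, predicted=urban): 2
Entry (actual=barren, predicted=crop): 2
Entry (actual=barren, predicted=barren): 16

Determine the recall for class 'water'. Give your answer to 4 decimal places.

0.7857

One-vs-rest for 'water': TP = diagonal; FP = other classes predicted 'water'; FN = 'water' predicted as other.
recall = TP/(TP+FN).
water: TP=11, FN=1+0+2+0=3 → 11/14 = 0.78571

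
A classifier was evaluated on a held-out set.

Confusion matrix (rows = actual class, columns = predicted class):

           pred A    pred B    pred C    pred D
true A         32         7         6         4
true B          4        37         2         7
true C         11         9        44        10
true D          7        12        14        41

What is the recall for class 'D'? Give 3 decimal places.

Treat 'D' as positive and all other classes as negative.
recall = TP/(TP+FN).
D: TP=41, FN=7+12+14=33 → 41/74 = 0.5541

0.554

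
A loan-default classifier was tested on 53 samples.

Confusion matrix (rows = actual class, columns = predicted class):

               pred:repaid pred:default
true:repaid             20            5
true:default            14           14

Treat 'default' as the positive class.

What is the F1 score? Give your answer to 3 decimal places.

Precision = TP/(TP+FP) = 14/19 = 0.7368
Recall = TP/(TP+FN) = 14/28 = 0.5000
F1 = 2·TP/(2·TP+FP+FN) = 28/47 = 0.596

0.596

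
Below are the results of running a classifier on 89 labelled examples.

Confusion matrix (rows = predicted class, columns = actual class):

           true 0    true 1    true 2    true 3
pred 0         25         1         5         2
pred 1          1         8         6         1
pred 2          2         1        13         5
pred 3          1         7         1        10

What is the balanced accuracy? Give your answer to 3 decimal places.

Balanced accuracy = mean of per-class recall.
  0: recall = 25/29 = 0.8621
  1: recall = 8/17 = 0.4706
  2: recall = 13/25 = 0.5200
  3: recall = 10/18 = 0.5556
Mean = (0.8621 + 0.4706 + 0.5200 + 0.5556) / 4 = 0.602

0.602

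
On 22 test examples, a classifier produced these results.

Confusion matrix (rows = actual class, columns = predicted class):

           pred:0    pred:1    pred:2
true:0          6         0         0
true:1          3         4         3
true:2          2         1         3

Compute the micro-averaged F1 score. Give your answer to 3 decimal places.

0.591

Micro-averaging pools counts across classes: ΣTP=13, ΣFP=9, ΣFN=9.
Micro-F1 score = 2·TP/(2·TP+FP+FN) on pooled counts = 0.591 (equals overall accuracy in single-label multiclass).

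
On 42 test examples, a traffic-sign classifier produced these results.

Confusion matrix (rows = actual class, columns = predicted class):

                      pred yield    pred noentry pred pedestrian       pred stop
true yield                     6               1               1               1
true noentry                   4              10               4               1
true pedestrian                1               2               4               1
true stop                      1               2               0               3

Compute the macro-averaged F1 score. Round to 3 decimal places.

0.533

Per-class F1 score (2·TP/(2·TP+FP+FN)):
  yield: TP=6, FP=4+1+1=6, FN=1+1+1=3 → 12/21 = 0.5714
  noentry: TP=10, FP=1+2+2=5, FN=4+4+1=9 → 20/34 = 0.5882
  pedestrian: TP=4, FP=1+4+0=5, FN=1+2+1=4 → 8/17 = 0.4706
  stop: TP=3, FP=1+1+1=3, FN=1+2+0=3 → 6/12 = 0.5000
Macro-F1 score = mean = (0.5714 + 0.5882 + 0.4706 + 0.5000) / 4 = 0.533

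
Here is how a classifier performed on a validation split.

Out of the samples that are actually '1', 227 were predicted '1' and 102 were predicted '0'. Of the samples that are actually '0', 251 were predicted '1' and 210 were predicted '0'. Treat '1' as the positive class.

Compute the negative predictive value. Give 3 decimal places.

NPV = TN/(TN+FN) = 210/(210+102) = 0.673

0.673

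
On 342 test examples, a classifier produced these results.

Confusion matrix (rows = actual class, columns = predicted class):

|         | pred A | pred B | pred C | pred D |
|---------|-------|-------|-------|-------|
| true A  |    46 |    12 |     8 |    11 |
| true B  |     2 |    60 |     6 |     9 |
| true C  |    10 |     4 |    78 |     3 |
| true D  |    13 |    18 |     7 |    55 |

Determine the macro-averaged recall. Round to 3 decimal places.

Per-class recall (TP/(TP+FN)):
  A: TP=46, FN=12+8+11=31 → 46/77 = 0.5974
  B: TP=60, FN=2+6+9=17 → 60/77 = 0.7792
  C: TP=78, FN=10+4+3=17 → 78/95 = 0.8211
  D: TP=55, FN=13+18+7=38 → 55/93 = 0.5914
Macro-recall = mean = (0.5974 + 0.7792 + 0.8211 + 0.5914) / 4 = 0.697

0.697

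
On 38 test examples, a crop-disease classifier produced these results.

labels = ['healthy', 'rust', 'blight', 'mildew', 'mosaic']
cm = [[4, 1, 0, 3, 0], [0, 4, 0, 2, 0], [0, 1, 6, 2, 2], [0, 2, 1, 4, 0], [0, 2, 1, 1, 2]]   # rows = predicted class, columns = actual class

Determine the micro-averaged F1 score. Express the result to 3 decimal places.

Micro-averaging pools counts across classes: ΣTP=20, ΣFP=18, ΣFN=18.
Micro-F1 score = 2·TP/(2·TP+FP+FN) on pooled counts = 0.526 (equals overall accuracy in single-label multiclass).

0.526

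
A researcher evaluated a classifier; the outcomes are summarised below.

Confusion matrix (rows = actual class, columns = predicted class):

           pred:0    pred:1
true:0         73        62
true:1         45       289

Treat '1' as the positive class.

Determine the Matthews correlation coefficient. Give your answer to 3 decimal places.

MCC = (TP·TN − FP·FN) / √((TP+FP)(TP+FN)(TN+FP)(TN+FN))
Numerator = 289·73 − 62·45 = 18307
Denominator = √(351·334·135·118) = √1867537620 = 43215.0161
MCC = 18307 / 43215.0161 = 0.424

0.424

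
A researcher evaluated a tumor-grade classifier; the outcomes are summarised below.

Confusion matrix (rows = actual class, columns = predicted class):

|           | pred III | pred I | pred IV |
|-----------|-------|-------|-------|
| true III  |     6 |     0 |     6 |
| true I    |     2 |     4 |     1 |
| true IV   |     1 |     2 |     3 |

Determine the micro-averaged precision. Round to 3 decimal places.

0.520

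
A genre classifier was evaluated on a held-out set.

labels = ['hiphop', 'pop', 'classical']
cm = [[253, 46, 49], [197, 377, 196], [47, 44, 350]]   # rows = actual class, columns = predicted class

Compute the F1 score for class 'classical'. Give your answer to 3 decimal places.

0.676

Treat 'classical' as positive and all other classes as negative.
F1 score = 2·TP/(2·TP+FP+FN).
classical: TP=350, FP=49+196=245, FN=47+44=91 → 700/1036 = 0.6757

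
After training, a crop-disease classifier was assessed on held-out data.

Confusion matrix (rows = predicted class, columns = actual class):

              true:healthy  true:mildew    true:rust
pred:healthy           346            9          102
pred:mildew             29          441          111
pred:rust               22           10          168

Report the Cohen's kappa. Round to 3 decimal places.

0.652

Observed agreement pₒ = trace/N = 955/1238 = 0.7714
Expected agreement pₑ = Σ (rowᵢ·colᵢ)/N² = (397·457 + 460·581 + 381·200)/1238² = 0.3425
κ = (pₒ − pₑ)/(1 − pₑ) = (0.7714 − 0.3425)/(1 − 0.3425) = 0.652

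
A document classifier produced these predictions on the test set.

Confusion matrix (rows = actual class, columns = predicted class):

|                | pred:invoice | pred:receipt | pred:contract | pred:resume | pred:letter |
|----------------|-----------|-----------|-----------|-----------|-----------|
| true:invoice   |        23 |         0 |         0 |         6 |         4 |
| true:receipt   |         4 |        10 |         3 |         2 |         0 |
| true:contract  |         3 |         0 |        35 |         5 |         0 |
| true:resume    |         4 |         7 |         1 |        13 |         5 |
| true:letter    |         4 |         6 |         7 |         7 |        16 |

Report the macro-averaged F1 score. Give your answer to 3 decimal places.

0.563

Per-class F1 score (2·TP/(2·TP+FP+FN)):
  invoice: TP=23, FP=4+3+4+4=15, FN=0+0+6+4=10 → 46/71 = 0.6479
  receipt: TP=10, FP=0+0+7+6=13, FN=4+3+2+0=9 → 20/42 = 0.4762
  contract: TP=35, FP=0+3+1+7=11, FN=3+0+5+0=8 → 70/89 = 0.7865
  resume: TP=13, FP=6+2+5+7=20, FN=4+7+1+5=17 → 26/63 = 0.4127
  letter: TP=16, FP=4+0+0+5=9, FN=4+6+7+7=24 → 32/65 = 0.4923
Macro-F1 score = mean = (0.6479 + 0.4762 + 0.7865 + 0.4127 + 0.4923) / 5 = 0.563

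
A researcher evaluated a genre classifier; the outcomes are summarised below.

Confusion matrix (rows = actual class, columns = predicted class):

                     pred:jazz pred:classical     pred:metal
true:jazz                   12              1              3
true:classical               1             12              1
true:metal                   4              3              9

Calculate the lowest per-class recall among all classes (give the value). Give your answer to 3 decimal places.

0.563

Per-class recall (TP/(TP+FN)):
  jazz: TP=12, FN=1+3=4 → 12/16 = 0.7500
  classical: TP=12, FN=1+1=2 → 12/14 = 0.8571
  metal: TP=9, FN=4+3=7 → 9/16 = 0.5625
Lowest is class 'metal' with recall = 0.563.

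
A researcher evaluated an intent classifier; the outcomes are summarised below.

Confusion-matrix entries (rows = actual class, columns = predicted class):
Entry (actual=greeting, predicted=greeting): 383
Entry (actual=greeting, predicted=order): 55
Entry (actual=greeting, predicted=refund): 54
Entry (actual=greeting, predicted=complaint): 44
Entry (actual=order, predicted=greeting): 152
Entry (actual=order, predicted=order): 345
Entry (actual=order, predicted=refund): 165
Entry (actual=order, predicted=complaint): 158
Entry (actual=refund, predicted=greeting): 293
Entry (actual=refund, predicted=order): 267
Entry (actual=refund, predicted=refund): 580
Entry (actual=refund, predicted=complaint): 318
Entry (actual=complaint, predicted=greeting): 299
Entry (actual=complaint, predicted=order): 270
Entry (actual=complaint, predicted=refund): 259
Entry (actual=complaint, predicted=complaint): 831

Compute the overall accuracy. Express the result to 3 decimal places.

Accuracy = trace / total = (383+345+580+831=2139) / 4473 = 2139/4473 = 0.478

0.478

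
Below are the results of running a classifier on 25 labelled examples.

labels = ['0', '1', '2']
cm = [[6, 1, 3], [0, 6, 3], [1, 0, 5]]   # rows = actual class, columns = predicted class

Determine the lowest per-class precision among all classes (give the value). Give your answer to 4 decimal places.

0.4545

Per-class precision (TP/(TP+FP)):
  0: TP=6, FP=0+1=1 → 6/7 = 0.85714
  1: TP=6, FP=1+0=1 → 6/7 = 0.85714
  2: TP=5, FP=3+3=6 → 5/11 = 0.45455
Lowest is class '2' with precision = 0.4545.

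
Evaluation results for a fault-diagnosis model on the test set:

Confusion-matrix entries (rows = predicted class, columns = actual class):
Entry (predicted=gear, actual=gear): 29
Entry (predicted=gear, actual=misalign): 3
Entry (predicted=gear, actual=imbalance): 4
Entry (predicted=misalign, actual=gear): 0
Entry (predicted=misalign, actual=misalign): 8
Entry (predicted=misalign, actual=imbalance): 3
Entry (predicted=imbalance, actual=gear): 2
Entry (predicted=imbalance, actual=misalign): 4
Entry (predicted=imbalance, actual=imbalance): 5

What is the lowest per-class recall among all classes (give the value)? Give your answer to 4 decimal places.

Per-class recall (TP/(TP+FN)):
  gear: TP=29, FN=0+2=2 → 29/31 = 0.93548
  misalign: TP=8, FN=3+4=7 → 8/15 = 0.53333
  imbalance: TP=5, FN=4+3=7 → 5/12 = 0.41667
Lowest is class 'imbalance' with recall = 0.4167.

0.4167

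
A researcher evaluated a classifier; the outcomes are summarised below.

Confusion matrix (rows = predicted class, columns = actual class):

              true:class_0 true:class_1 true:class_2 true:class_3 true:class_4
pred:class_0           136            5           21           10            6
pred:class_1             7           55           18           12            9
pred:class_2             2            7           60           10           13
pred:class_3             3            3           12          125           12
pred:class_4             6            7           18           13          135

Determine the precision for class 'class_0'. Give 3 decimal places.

Treat 'class_0' as positive and all other classes as negative.
precision = TP/(TP+FP).
class_0: TP=136, FP=5+21+10+6=42 → 136/178 = 0.7640

0.764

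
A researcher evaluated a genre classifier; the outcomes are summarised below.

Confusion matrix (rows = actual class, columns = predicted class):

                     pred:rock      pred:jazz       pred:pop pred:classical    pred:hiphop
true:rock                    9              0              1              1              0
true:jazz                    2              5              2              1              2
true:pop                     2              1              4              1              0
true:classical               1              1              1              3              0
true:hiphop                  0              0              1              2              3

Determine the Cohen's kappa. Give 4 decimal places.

0.4408

Observed agreement pₒ = trace/N = 24/43 = 0.55814
Expected agreement pₑ = Σ (rowᵢ·colᵢ)/N² = (11·14 + 12·7 + 8·9 + 6·8 + 6·5)/43² = 0.20984
κ = (pₒ − pₑ)/(1 − pₑ) = (0.55814 − 0.20984)/(1 − 0.20984) = 0.4408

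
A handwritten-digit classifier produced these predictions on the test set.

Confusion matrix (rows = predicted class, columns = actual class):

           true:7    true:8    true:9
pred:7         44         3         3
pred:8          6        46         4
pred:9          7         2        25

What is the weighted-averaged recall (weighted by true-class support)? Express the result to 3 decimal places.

0.821

Per-class recall (TP/(TP+FN)):
  7: TP=44, FN=6+7=13 → 44/57 = 0.7719
  8: TP=46, FN=3+2=5 → 46/51 = 0.9020
  9: TP=25, FN=3+4=7 → 25/32 = 0.7813
Weighted-recall = Σ (supportᵢ/N)·recallᵢ with N=140: (57/140)·0.7719 + (51/140)·0.9020 + (32/140)·0.7813 = 0.821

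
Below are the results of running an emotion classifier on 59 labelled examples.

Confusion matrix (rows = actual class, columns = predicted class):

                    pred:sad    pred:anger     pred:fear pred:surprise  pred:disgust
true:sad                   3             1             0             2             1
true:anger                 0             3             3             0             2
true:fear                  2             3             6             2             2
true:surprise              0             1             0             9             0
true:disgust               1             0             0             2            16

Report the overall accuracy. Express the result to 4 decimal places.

Accuracy = trace / total = (3+3+6+9+16=37) / 59 = 37/59 = 0.6271

0.6271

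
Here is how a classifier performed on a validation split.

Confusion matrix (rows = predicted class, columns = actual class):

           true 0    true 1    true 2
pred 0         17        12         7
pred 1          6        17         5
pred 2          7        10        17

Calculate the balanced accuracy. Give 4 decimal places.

Balanced accuracy = mean of per-class recall.
  0: recall = 17/30 = 0.56667
  1: recall = 17/39 = 0.43590
  2: recall = 17/29 = 0.58621
Mean = (0.56667 + 0.43590 + 0.58621) / 3 = 0.5296

0.5296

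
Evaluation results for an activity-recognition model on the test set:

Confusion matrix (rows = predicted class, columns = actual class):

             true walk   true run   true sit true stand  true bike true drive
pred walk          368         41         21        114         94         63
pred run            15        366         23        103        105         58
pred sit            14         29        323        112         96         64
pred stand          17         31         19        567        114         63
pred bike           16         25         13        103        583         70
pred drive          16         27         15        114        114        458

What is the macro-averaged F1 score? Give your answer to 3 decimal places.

Per-class F1 score (2·TP/(2·TP+FP+FN)):
  walk: TP=368, FP=41+21+114+94+63=333, FN=15+14+17+16+16=78 → 736/1147 = 0.6417
  run: TP=366, FP=15+23+103+105+58=304, FN=41+29+31+25+27=153 → 732/1189 = 0.6156
  sit: TP=323, FP=14+29+112+96+64=315, FN=21+23+19+13+15=91 → 646/1052 = 0.6141
  stand: TP=567, FP=17+31+19+114+63=244, FN=114+103+112+103+114=546 → 1134/1924 = 0.5894
  bike: TP=583, FP=16+25+13+103+70=227, FN=94+105+96+114+114=523 → 1166/1916 = 0.6086
  drive: TP=458, FP=16+27+15+114+114=286, FN=63+58+64+63+70=318 → 916/1520 = 0.6026
Macro-F1 score = mean = (0.6417 + 0.6156 + 0.6141 + 0.5894 + 0.6086 + 0.6026) / 6 = 0.612

0.612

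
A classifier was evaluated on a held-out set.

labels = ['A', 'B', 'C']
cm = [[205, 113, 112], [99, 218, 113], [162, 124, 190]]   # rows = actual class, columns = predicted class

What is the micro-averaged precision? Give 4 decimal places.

Micro-averaging pools counts across classes: ΣTP=613, ΣFP=723, ΣFN=723.
Micro-precision = TP/(TP+FP) on pooled counts = 0.4588 (equals overall accuracy in single-label multiclass).

0.4588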